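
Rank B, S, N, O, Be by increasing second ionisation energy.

Be < S < B < N < O

After 1 electron has been removed, what remains? B⁺ still has 2 valence electrons; S⁺ still has 5 valence electrons; N⁺ still has 4 valence electrons; O⁺ still has 5 valence electrons; Be⁺ still has 1 valence electron.
All are still removing valence electrons, so compare the +1 ions as you would atoms: IE_2 generally rises across a period (higher Z_eff) and falls down a group (larger shell), subject to the usual subshell exceptions.
Valence configurations: B⁺ [He]2s², S⁺ [Ne]3s²3p³, N⁺ [He]2s²2p², O⁺ [He]2s²2p³, Be⁺ [He]2s¹.
The numbers (kJ/mol): B 2427, S 2252, N 2856, O 3388, Be 1757.
Putting it together, IE_2: Be < S < B < N < O.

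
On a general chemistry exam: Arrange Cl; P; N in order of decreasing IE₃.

The third ionization energy removes an electron from the +2 ion. For each element: Cl²⁺ still has 5 valence electrons; P²⁺ still has 3 valence electrons; N²⁺ still has 3 valence electrons.
All are still removing valence electrons, so compare the +2 ions as you would atoms: IE_3 generally rises across a period (higher Z_eff) and falls down a group (larger shell), subject to the usual subshell exceptions.
Valence configurations: Cl²⁺ [Ne]3s²3p³, P²⁺ [Ne]3s²3p¹, N²⁺ [He]2s²2p¹.
Tabulated IE_3 (kJ/mol): Cl 3822, P 2914, N 4578.
Hence IE_3: P < Cl < N.

N > Cl > P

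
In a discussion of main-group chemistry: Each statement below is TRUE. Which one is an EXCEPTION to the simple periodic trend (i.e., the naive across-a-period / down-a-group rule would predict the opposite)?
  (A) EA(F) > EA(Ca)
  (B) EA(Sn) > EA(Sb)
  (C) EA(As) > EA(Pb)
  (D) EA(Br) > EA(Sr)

(B)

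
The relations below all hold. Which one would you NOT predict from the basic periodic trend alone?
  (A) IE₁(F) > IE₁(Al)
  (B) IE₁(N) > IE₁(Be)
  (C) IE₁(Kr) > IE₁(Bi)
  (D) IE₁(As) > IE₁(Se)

(D)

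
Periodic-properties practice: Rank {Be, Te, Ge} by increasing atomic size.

Be, Ge, Te

Be is in period 2, group 2; Ge is in period 4, group 14; Te is in period 5, group 16.
Moving right in a period, electrons are added to the same shell under a stronger nuclear pull, so atoms get smaller; moving down, a new shell is opened and atoms get larger.
Here both period and group differ, so the two effects have to be weighed against each other.
Ge > Be: period and group pull opposite ways; the down-group shift dominates (121 vs 102 pm).
Te > Ge: period and group pull opposite ways; the down-group shift dominates (136 vs 121 pm).
For reference (pm): Be 102, Ge 121, Te 136.
So from smallest to largest: Be < Ge < Te.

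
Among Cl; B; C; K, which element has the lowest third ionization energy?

After 2 electrons have been removed, what remains? Cl²⁺ still has 5 valence electrons; B²⁺ still has 1 valence electron; C²⁺ still has 2 valence electrons; K²⁺ is already 1 electron into the core.
Usually core removal costs more than valence removal, but here the competition is close: a tightly held n=2 valence electron can cost more to remove than an n=3 core electron, so the actual values have to decide it.
Valence configurations: Cl²⁺ [Ne]3s²3p³, B²⁺ [He]2s¹, C²⁺ [He]2s².
The numbers (kJ/mol): Cl 3822, B 3660, C 4620, K 4420.
Putting it together, IE_3: B < Cl < K < C.

B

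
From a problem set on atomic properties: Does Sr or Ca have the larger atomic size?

Ca is in period 4, group 2; Sr is in period 5, group 2.
Moving right in a period, electrons are added to the same shell under a stronger nuclear pull, so atoms get smaller; moving down, a new shell is opened and atoms get larger.
All are in group 2, so atomic radius increases down the group.
So Sr has the larger atomic size (Sr > Ca).

Sr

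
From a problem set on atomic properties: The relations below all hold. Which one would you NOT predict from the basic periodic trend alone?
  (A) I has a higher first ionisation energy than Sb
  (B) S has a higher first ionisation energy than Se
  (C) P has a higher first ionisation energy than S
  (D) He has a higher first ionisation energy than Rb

(C)

The general trend: first ionisation energy increases across a period and decreases down a group.
(A) I (period 5, group 17) vs Sb (period 5, group 15): the stated order agrees with the simple trend.
(B) S (period 3, group 16) vs Se (period 4, group 16): the stated order agrees with the simple trend.
(C) P (period 3, group 15) vs S (period 3, group 16): the stated order contradicts the simple trend.
(D) He (period 1, group 18) vs Rb (period 5, group 1): the stated order agrees with the simple trend.
The exception is (C): S (3p⁴) ionizes more easily than half-filled P (3p³) because the paired 3p electron in S is pushed out by e⁻–e⁻ repulsion.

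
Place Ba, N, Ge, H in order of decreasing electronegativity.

H is in period 1, group 1; N is in period 2, group 15; Ge is in period 4, group 14; Ba is in period 6, group 2.
Electronegativity increases across a period and decreases down a group, tracking effective nuclear charge and atomic size.
Here both period and group differ, so the two effects have to be weighed against each other.
Ge > Ba: relative to Ba, both the across-period and down-group shifts push Ge's electronegativity up.
H > Ge: the two effects oppose for this pair; the down-group effect wins (2.20 vs 2.01).
N > H: the two effects oppose for this pair; the across-period effect wins (3.04 vs 2.20).
For reference (Pauling): H 2.20, N 3.04, Ge 2.01, Ba 0.89.
So from highest to lowest: N > H > Ge > Ba.

N, H, Ge, Ba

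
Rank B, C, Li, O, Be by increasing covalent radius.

O < C < B < Be < Li

Li is in period 2, group 1; Be is in period 2, group 2; B is in period 2, group 13; C is in period 2, group 14; O is in period 2, group 16.
Radius decreases left→right (rising Z_eff, same n) and increases top→bottom (higher n).
All lie in period 2, so atomic radius increases right to left.
So from smallest to largest: O < C < B < Be < Li.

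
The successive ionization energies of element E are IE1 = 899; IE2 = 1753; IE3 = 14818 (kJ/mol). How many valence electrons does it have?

2

Look for the largest jump between consecutive ionization energies: IE3/IE2 ≈ 8.5, far larger than any earlier ratio.
That jump marks the point where a core electron is being removed. So the atom has 2 valence electrons.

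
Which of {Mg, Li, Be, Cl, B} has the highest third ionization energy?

Be

The third ionization energy removes an electron from the +2 ion. For each element: Mg²⁺ is the bare [Ne] core; Li²⁺ is already 1 electron into the core; Be²⁺ is the bare [He] core; Cl²⁺ still has 5 valence electrons; B²⁺ still has 1 valence electron.
Core electrons are held far more tightly than valence electrons, so Mg, Li and Be top the IE_3 order.
Valence configurations: Cl²⁺ [Ne]3s²3p³, B²⁺ [He]2s¹.
Approximate IE_3 values (kJ/mol): Mg 7733, Li 11815, Be 14849, Cl 3822, B 3660.
So the third ionization energies run B < Cl < Mg < Li < Be.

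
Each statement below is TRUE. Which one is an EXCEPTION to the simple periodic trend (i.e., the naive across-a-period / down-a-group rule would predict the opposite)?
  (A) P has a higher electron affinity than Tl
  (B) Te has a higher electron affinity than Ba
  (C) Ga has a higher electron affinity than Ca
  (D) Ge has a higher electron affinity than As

(D)

The general trend: electron affinity increases across a period and decreases down a group.
(A) P (period 3, group 15) vs Tl (period 6, group 13): the stated order agrees with the simple trend.
(B) Te (period 5, group 16) vs Ba (period 6, group 2): the stated order agrees with the simple trend.
(C) Ga (period 4, group 13) vs Ca (period 4, group 2): the stated order agrees with the simple trend.
(D) Ge (period 4, group 14) vs As (period 4, group 15): the stated order contradicts the simple trend.
The exception is (D): adding an electron to As's half-filled 4p³ is unfavourable, so Ge (4p²) has the more exothermic EA.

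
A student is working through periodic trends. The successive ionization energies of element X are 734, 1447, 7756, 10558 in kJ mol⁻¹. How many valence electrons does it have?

Look for the largest jump between consecutive ionization energies: IE3/IE2 ≈ 5.4, far larger than any earlier ratio.
That jump marks the point where a core electron is being removed. So the atom has 2 valence electrons.

2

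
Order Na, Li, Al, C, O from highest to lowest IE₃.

The third ionization energy removes an electron from the +2 ion. For each element: Na²⁺ is already 1 electron into the core; Li²⁺ is already 1 electron into the core; Al²⁺ still has 1 valence electron; C²⁺ still has 2 valence electrons; O²⁺ still has 4 valence electrons.
Core electrons are held far more tightly than valence electrons, so Na and Li top the IE_3 order.
Valence configurations: Al²⁺ [Ne]3s¹, C²⁺ [He]2s², O²⁺ [He]2s²2p².
Approximate IE_3 values (kJ/mol): Na 6910, Li 11815, Al 2745, C 4620, O 5300.
Hence IE_3: Al < C < O < Na < Li.

Li > Na > O > C > Al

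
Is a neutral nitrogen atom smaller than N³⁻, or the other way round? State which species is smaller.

Forming N³⁻ adds 3 electrons to N. More electron–electron repulsion in the same shell, with unchanged nuclear charge, lets the cloud expand.
An anion is larger than its parent atom: N³⁻ > N.

N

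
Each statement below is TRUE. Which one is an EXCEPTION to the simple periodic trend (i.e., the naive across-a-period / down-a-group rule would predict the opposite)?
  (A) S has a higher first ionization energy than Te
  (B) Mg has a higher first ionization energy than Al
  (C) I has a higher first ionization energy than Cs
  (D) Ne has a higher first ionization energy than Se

(B)

The general trend: first ionization energy increases across a period and decreases down a group.
(A) S (period 3, group 16) vs Te (period 5, group 16): the stated order agrees with the simple trend.
(B) Mg (period 3, group 2) vs Al (period 3, group 13): the stated order contradicts the simple trend.
(C) I (period 5, group 17) vs Cs (period 6, group 1): the stated order agrees with the simple trend.
(D) Ne (period 2, group 18) vs Se (period 4, group 16): the stated order agrees with the simple trend.
The exception is (B): Al's single 3p electron is easier to remove than one from Mg's filled 3s².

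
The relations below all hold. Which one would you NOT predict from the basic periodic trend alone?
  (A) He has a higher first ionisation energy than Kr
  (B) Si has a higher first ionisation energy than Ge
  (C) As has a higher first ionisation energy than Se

(C)

The general trend: first ionisation energy increases across a period and decreases down a group.
(A) He (period 1, group 18) vs Kr (period 4, group 18): the stated order agrees with the simple trend.
(B) Si (period 3, group 14) vs Ge (period 4, group 14): the stated order agrees with the simple trend.
(C) As (period 4, group 15) vs Se (period 4, group 16): the stated order contradicts the simple trend.
The exception is (C): Se (4p⁴) ionizes more easily than half-filled As (4p³).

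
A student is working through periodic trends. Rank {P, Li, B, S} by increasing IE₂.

After 1 electron has been removed, what remains? P⁺ still has 4 valence electrons; Li⁺ is the bare [He] core; B⁺ still has 2 valence electrons; S⁺ still has 5 valence electrons.
Pulling an electron out of a noble-gas core costs far more than removing a remaining valence electron, so Li sits at the high end of IE_2.
Valence configurations: P⁺ [Ne]3s²3p², B⁺ [He]2s², S⁺ [Ne]3s²3p³.
Tabulated IE_2 (kJ/mol): P 1907, Li 7298, B 2427, S 2252.
Hence IE_2: P < S < B < Li.

P < S < B < Li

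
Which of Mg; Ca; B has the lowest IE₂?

Consider each +1 ion: Mg⁺ still has 1 valence electron; Ca⁺ still has 1 valence electron; B⁺ still has 2 valence electrons.
All are still removing valence electrons, so compare the +1 ions as you would atoms: IE_2 generally rises across a period (higher Z_eff) and falls down a group (larger shell), subject to the usual subshell exceptions.
Valence configurations: Mg⁺ [Ne]3s¹, Ca⁺ [Ar]4s¹, B⁺ [He]2s².
Tabulated IE_2 (kJ/mol): Mg 1451, Ca 1145, B 2427.
Overall IE_2 order: Ca < Mg < B.

Ca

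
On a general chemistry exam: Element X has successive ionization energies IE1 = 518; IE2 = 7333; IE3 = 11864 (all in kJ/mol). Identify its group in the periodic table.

Group 1

Look for the largest jump between consecutive ionization energies: IE2/IE1 ≈ 14.2, far larger than any earlier ratio.
That jump marks the point where a core electron is being removed. So the atom has 1 valence electron.
A main-group element with 1 valence electron is in group 1.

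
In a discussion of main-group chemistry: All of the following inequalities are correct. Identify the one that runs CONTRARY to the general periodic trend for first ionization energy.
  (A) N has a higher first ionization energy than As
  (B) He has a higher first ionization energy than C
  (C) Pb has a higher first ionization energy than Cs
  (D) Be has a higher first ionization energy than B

The general trend: first ionization energy increases across a period and decreases down a group.
(A) N (period 2, group 15) vs As (period 4, group 15): the stated order agrees with the simple trend.
(B) He (period 1, group 18) vs C (period 2, group 14): the stated order agrees with the simple trend.
(C) Pb (period 6, group 14) vs Cs (period 6, group 1): the stated order agrees with the simple trend.
(D) Be (period 2, group 2) vs B (period 2, group 13): the stated order contradicts the simple trend.
The exception is (D): removing B's lone 2p electron is easier than breaking Be's filled 2s².

(D)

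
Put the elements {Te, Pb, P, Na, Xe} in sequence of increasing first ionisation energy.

Na < Pb < Te < P < Xe

Na is in period 3, group 1; P is in period 3, group 15; Te is in period 5, group 16; Xe is in period 5, group 18; Pb is in period 6, group 14.
IE₁ increases left→right with effective nuclear charge and decreases top→bottom as the valence shell moves farther out.
These span different periods and groups, so the two trends combine.
Pb > Na: the two effects oppose for this pair; the across-period effect wins (716 vs 496 kJ/mol).
Te > Pb: relative to Pb, both the across-period and down-group shifts push Te's first ionization energy up.
P > Te: the two effects oppose for this pair; the down-group effect wins (1012 vs 869 kJ/mol).
Xe > P: the two effects oppose for this pair; the across-period effect wins (1170 vs 1012 kJ/mol).
Approximate values (kJ/mol): Na 496, P 1012, Te 869, Xe 1170, Pb 716.
So from lowest to highest: Na < Pb < Te < P < Xe.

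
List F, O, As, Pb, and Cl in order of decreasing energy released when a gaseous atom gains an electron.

Cl > F > O > As > Pb

Electron affinity generally becomes more exothermic across a period toward the halogens and less exothermic down a group.
Neither a single period nor a single group — weigh both effects.
As > Pb: relative to Pb, both the across-period and down-group shifts push As's electron affinity up.
O > As: both effects reinforce here, so O is clearly the higher of the two.
F > O: both are in period 2; the period trend gives F the larger value.
Cl > F: this pair runs against the simple trend — see the exception note.
Note the exception: Cl has a higher electron affinity than F, contrary to the simple trend — F's small 2p subshell makes the incoming electron feel strong e⁻–e⁻ repulsion, so Cl actually releases more energy on gaining an electron.
For reference (kJ/mol): O 141, F 328, Cl 349, As 78, Pb 35.
So from highest to lowest: Cl > F > O > As > Pb.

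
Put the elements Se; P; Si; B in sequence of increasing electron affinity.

B is in period 2, group 13; Si is in period 3, group 14; P is in period 3, group 15; Se is in period 4, group 16.
Adding an electron releases more energy for atoms nearer the top right (short of the noble gases).
Neither a single period nor a single group — weigh both effects.
P > B: the two effects oppose for this pair; the across-period effect wins (72 vs 27 kJ/mol).
Si > P: this pair runs against the simple trend — see the exception note.
Se > Si: period and group pull opposite ways; the across-period shift dominates (195 vs 134 kJ/mol).
Note the exception: Si has a higher electron affinity than P, contrary to the simple trend — adding an electron to P's half-filled 3p³ is unfavourable, so Si (3p²) has the more exothermic EA.
Tabulated electron affinity (kJ/mol): B 27, Si 134, P 72, Se 195.
So from lowest to highest: B < P < Si < Se.

B < P < Si < Se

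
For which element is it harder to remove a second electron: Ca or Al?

IE_2 is the cost of taking one more electron from the +1 cation: Ca⁺ still has 1 valence electron; Al⁺ still has 2 valence electrons.
All are still removing valence electrons, so compare the +1 ions as you would atoms: IE_2 generally rises across a period (higher Z_eff) and falls down a group (larger shell), subject to the usual subshell exceptions.
Valence configurations: Ca⁺ [Ar]4s¹, Al⁺ [Ne]3s².
The numbers (kJ/mol): Ca 1145, Al 1817.
Overall IE_2 order: Ca < Al.

Al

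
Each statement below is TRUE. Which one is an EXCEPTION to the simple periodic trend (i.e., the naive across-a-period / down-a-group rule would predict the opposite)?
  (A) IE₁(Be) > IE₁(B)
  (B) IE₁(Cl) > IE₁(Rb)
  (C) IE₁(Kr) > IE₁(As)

(A)

The general trend: IE₁ increases across a period and decreases down a group.
(A) Be (period 2, group 2) vs B (period 2, group 13): the stated order contradicts the simple trend.
(B) Cl (period 3, group 17) vs Rb (period 5, group 1): the stated order agrees with the simple trend.
(C) Kr (period 4, group 18) vs As (period 4, group 15): the stated order agrees with the simple trend.
The exception is (A): removing B's lone 2p electron is easier than breaking Be's filled 2s².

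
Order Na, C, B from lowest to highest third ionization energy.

IE_3 is the cost of taking one more electron from the +2 cation: Na²⁺ is already 1 electron into the core; C²⁺ still has 2 valence electrons; B²⁺ still has 1 valence electron.
Breaking into a closed-shell core is much more expensive than removing a leftover valence electron — Na has the largest IE_3 here.
Valence configurations: C²⁺ [He]2s², B²⁺ [He]2s¹.
The numbers (kJ/mol): Na 6910, C 4620, B 3660.
Putting it together, IE_3: B < C < Na.

B < C < Na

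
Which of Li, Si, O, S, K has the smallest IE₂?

Si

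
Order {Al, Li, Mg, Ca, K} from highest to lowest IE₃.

Li > Mg > Ca > K > Al

After 2 electrons have been removed, what remains? Al²⁺ still has 1 valence electron; Li²⁺ is already 1 electron into the core; Mg²⁺ is the bare [Ne] core; Ca²⁺ is the bare [Ar] core; K²⁺ is already 1 electron into the core.
Core electrons are held far more tightly than valence electrons, so K, Ca, Mg and Li top the IE_3 order.
The numbers (kJ/mol): Al 2745, Li 11815, Mg 7733, Ca 4912, K 4420.
So the third ionization energies run Al < K < Ca < Mg < Li.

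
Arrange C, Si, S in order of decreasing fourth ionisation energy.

After 3 electrons have been removed, what remains? C³⁺ still has 1 valence electron; Si³⁺ still has 1 valence electron; S³⁺ still has 3 valence electrons.
All are still removing valence electrons, so compare the +3 ions as you would atoms: IE_4 generally rises across a period (higher Z_eff) and falls down a group (larger shell), subject to the usual subshell exceptions.
Valence configurations: C³⁺ [He]2s¹, Si³⁺ [Ne]3s¹, S³⁺ [Ne]3s²3p¹.
Approximate IE_4 values (kJ/mol): C 6223, Si 4356, S 4556.
Putting it together, IE_4: Si < S < C.

C > S > Si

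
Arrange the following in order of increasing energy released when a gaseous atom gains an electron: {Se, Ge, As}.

As < Ge < Se

Atoms with high Z_eff and room in the valence shell (especially the halogens) have the most exothermic electron affinities.
All lie in period 4; the across-period trend (electron affinity increases left to right) applies, with the exception below.
Note the exception: Ge has a higher electron affinity than As, contrary to the simple trend — adding an electron to As's half-filled 4p³ is unfavourable, so Ge (4p²) has the more exothermic EA.
For reference (kJ/mol): Ge 119, As 78, Se 195.
So from lowest to highest: As < Ge < Se.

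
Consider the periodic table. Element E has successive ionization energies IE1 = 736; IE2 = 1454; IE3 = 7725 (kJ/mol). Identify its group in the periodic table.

Group 2

Look for the largest jump between consecutive ionization energies: IE3/IE2 ≈ 5.3, far larger than any earlier ratio.
That jump marks the point where a core electron is being removed. So the atom has 2 valence electrons.
A main-group element with 2 valence electrons is in group 2.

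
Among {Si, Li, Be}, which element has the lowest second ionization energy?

Si

Consider each +1 ion: Si⁺ still has 3 valence electrons; Li⁺ is the bare [He] core; Be⁺ still has 1 valence electron.
Breaking into a closed-shell core is much more expensive than removing a leftover valence electron — Li has the largest IE_2 here.
Valence configurations: Si⁺ [Ne]3s²3p¹, Be⁺ [He]2s¹.
Approximate IE_2 values (kJ/mol): Si 1577, Li 7298, Be 1757.
Putting it together, IE_2: Si < Be < Li.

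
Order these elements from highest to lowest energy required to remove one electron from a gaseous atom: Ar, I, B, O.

B is in period 2, group 13; O is in period 2, group 16; Ar is in period 3, group 18; I is in period 5, group 17.
Removing the outermost electron gets harder across a period and easier down a group.
These span different periods and groups, so the two trends combine.
I > B: the two effects oppose for this pair; the across-period effect wins (1008 vs 801 kJ/mol).
O > I: the two effects oppose for this pair; the down-group effect wins (1314 vs 1008 kJ/mol).
Ar > O: the two effects oppose for this pair; the across-period effect wins (1521 vs 1314 kJ/mol).
Approximate values (kJ/mol): B 801, O 1314, Ar 1521, I 1008.
So from highest to lowest: Ar > O > I > B.

Ar > O > I > B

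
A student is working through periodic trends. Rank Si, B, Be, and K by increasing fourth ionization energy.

Si < K < Be < B

IE_4 is the cost of taking one more electron from the +3 cation: Si³⁺ still has 1 valence electron; B³⁺ is the bare [He] core; Be³⁺ is already 1 electron into the core; K³⁺ is already 2 electrons into the core.
Core electrons are held far more tightly than valence electrons, so K, Be and B top the IE_4 order.
Approximate IE_4 values (kJ/mol): Si 4356, B 25026, Be 21007, K 5877.
Putting it together, IE_4: Si < K < Be < B.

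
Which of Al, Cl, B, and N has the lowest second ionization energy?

Al

IE_2 is the cost of taking one more electron from the +1 cation: Al⁺ still has 2 valence electrons; Cl⁺ still has 6 valence electrons; B⁺ still has 2 valence electrons; N⁺ still has 4 valence electrons.
All are still removing valence electrons, so compare the +1 ions as you would atoms: IE_2 generally rises across a period (higher Z_eff) and falls down a group (larger shell), subject to the usual subshell exceptions.
Valence configurations: Al⁺ [Ne]3s², Cl⁺ [Ne]3s²3p⁴, B⁺ [He]2s², N⁺ [He]2s²2p².
Approximate IE_2 values (kJ/mol): Al 1817, Cl 2298, B 2427, N 2856.
Hence IE_2: Al < Cl < B < N.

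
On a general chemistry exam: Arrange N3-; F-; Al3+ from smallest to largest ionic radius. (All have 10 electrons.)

All of these have 10 electrons, so size is governed by nuclear charge alone: the more protons, the stronger the pull on the same electron cloud, and the smaller the ion.
Nuclear charges: Al3+ (Z=13), F- (Z=9), N3- (Z=7).
Smallest to largest: Al3+ < F- < N3-.

Al3+ < F- < N3-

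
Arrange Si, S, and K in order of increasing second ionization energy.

Si, S, K

Consider each +1 ion: Si⁺ still has 3 valence electrons; S⁺ still has 5 valence electrons; K⁺ is the bare [Ar] core.
Core electrons are held far more tightly than valence electrons, so K tops the IE_2 order.
Valence configurations: Si⁺ [Ne]3s²3p¹, S⁺ [Ne]3s²3p³.
Approximate IE_2 values (kJ/mol): Si 1577, S 2252, K 3052.
Putting it together, IE_2: Si < S < K.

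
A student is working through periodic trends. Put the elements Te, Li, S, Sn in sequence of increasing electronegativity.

Li < Sn < Te < S

Li is in period 2, group 1; S is in period 3, group 16; Sn is in period 5, group 14; Te is in period 5, group 16.
Atoms toward the upper right of the periodic table pull bonding electrons most strongly.
Neither a single period nor a single group — weigh both effects.
Sn > Li: period and group pull opposite ways; the across-period shift dominates (1.96 vs 0.98).
Te > Sn: Te lies to the right of Sn in period 5, so the across-period effect alone puts Te higher.
S > Te: they share group 16; the group trend gives S the larger value.
Tabulated electronegativity (Pauling): Li 0.98, S 2.58, Sn 1.96, Te 2.10.
So from lowest to highest: Li < Sn < Te < S.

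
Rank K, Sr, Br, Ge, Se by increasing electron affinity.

K is in period 4, group 1; Ge is in period 4, group 14; Se is in period 4, group 16; Br is in period 4, group 17; Sr is in period 5, group 2.
Atoms with high Z_eff and room in the valence shell (especially the halogens) have the most exothermic electron affinities.
Neither a single period nor a single group — weigh both effects.
K > Sr: period and group pull opposite ways; the down-group shift dominates (48 vs 5 kJ/mol).
Ge > K: Ge lies to the right of K in period 4, so the across-period effect alone puts Ge higher.
Se > Ge: Se lies to the right of Ge in period 4, so the across-period effect alone puts Se higher.
Br > Se: both are in period 4; the period trend gives Br the larger value.
Tabulated electron affinity (kJ/mol): K 48, Ge 119, Se 195, Br 325, Sr 5.
So from lowest to highest: Sr < K < Ge < Se < Br.

Sr, K, Ge, Se, Br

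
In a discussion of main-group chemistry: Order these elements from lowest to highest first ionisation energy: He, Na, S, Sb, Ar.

Na, Sb, S, Ar, He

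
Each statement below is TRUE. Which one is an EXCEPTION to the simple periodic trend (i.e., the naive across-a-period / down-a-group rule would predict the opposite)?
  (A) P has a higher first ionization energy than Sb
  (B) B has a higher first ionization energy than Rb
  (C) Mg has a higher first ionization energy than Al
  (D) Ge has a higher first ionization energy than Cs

The general trend: first ionization energy increases across a period and decreases down a group.
(A) P (period 3, group 15) vs Sb (period 5, group 15): the stated order agrees with the simple trend.
(B) B (period 2, group 13) vs Rb (period 5, group 1): the stated order agrees with the simple trend.
(C) Mg (period 3, group 2) vs Al (period 3, group 13): the stated order contradicts the simple trend.
(D) Ge (period 4, group 14) vs Cs (period 6, group 1): the stated order agrees with the simple trend.
The exception is (C): Al's single 3p electron is easier to remove than one from Mg's filled 3s².

(C)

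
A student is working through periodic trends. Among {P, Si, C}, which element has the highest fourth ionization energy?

C

IE_4 is the cost of taking one more electron from the +3 cation: P³⁺ still has 2 valence electrons; Si³⁺ still has 1 valence electron; C³⁺ still has 1 valence electron.
All are still removing valence electrons, so compare the +3 ions as you would atoms: IE_4 generally rises across a period (higher Z_eff) and falls down a group (larger shell), subject to the usual subshell exceptions.
Valence configurations: P³⁺ [Ne]3s², Si³⁺ [Ne]3s¹, C³⁺ [He]2s¹.
Tabulated IE_4 (kJ/mol): P 4964, Si 4356, C 6223.
Hence IE_4: Si < P < C.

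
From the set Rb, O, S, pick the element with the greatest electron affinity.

S

O is in period 2, group 16; S is in period 3, group 16; Rb is in period 5, group 1.
Adding an electron releases more energy for atoms nearer the top right (short of the noble gases).
Here both period and group differ, so the two effects have to be weighed against each other.
O > Rb: both effects reinforce here, so O is clearly the higher of the two.
S > O: this pair runs against the simple trend — see the exception note.
Note the exception: S has a higher electron affinity than O, contrary to the simple trend — the compact 2p subshell of O repels the added electron more than S's larger 3p does.
For reference (kJ/mol): O 141, S 200, Rb 47.
The greatest electron affinity among these belongs to S.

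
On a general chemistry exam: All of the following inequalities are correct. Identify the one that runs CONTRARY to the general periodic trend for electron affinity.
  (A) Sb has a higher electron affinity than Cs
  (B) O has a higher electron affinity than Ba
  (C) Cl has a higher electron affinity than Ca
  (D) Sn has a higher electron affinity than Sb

The general trend: electron affinity increases across a period and decreases down a group.
(A) Sb (period 5, group 15) vs Cs (period 6, group 1): the stated order agrees with the simple trend.
(B) O (period 2, group 16) vs Ba (period 6, group 2): the stated order agrees with the simple trend.
(C) Cl (period 3, group 17) vs Ca (period 4, group 2): the stated order agrees with the simple trend.
(D) Sn (period 5, group 14) vs Sb (period 5, group 15): the stated order contradicts the simple trend.
The exception is (D): adding an electron to Sb's half-filled 5p³ is unfavourable, so Sn has the more exothermic EA.

(D)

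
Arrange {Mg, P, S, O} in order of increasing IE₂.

Consider each +1 ion: Mg⁺ still has 1 valence electron; P⁺ still has 4 valence electrons; S⁺ still has 5 valence electrons; O⁺ still has 5 valence electrons.
All are still removing valence electrons, so compare the +1 ions as you would atoms: IE_2 generally rises across a period (higher Z_eff) and falls down a group (larger shell), subject to the usual subshell exceptions.
Valence configurations: Mg⁺ [Ne]3s¹, P⁺ [Ne]3s²3p², S⁺ [Ne]3s²3p³, O⁺ [He]2s²2p³.
The numbers (kJ/mol): Mg 1451, P 1907, S 2252, O 3388.
Overall IE_2 order: Mg < P < S < O.

Mg, P, S, O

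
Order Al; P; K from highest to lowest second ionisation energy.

K > P > Al

Consider each +1 ion: Al⁺ still has 2 valence electrons; P⁺ still has 4 valence electrons; K⁺ is the bare [Ar] core.
Core electrons are held far more tightly than valence electrons, so K tops the IE_2 order.
Valence configurations: Al⁺ [Ne]3s², P⁺ [Ne]3s²3p².
The numbers (kJ/mol): Al 1817, P 1907, K 3052.
Hence IE_2: Al < P < K.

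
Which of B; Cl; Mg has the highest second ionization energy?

Consider each +1 ion: B⁺ still has 2 valence electrons; Cl⁺ still has 6 valence electrons; Mg⁺ still has 1 valence electron.
All are still removing valence electrons, so compare the +1 ions as you would atoms: IE_2 generally rises across a period (higher Z_eff) and falls down a group (larger shell), subject to the usual subshell exceptions.
Valence configurations: B⁺ [He]2s², Cl⁺ [Ne]3s²3p⁴, Mg⁺ [Ne]3s¹.
Approximate IE_2 values (kJ/mol): B 2427, Cl 2298, Mg 1451.
Hence IE_2: Mg < Cl < B.

B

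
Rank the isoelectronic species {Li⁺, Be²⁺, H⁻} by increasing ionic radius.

All of these have 2 electrons, so size is governed by nuclear charge alone: the more protons, the stronger the pull on the same electron cloud, and the smaller the ion.
Nuclear charges: Be²⁺ (Z=4), Li⁺ (Z=3), H⁻ (Z=1).
Smallest to largest: Be²⁺ < Li⁺ < H⁻.

Be²⁺ < Li⁺ < H⁻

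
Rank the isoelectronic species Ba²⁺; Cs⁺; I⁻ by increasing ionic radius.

Ba²⁺ < Cs⁺ < I⁻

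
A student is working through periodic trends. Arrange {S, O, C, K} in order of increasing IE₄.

S < K < C < O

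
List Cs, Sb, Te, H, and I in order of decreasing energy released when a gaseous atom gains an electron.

Atoms with high Z_eff and room in the valence shell (especially the halogens) have the most exothermic electron affinities.
These span different periods and groups, so the two trends combine.
H > Cs: they share group 1; the group trend gives H the larger value.
Sb > H: the two effects oppose for this pair; the across-period effect wins (103 vs 73 kJ/mol).
Te > Sb: Te lies to the right of Sb in period 5, so the across-period effect alone puts Te higher.
I > Te: I lies to the right of Te in period 5, so the across-period effect alone puts I higher.
Approximate values (kJ/mol): H 73, Sb 103, Te 190, I 295, Cs 46.
So from highest to lowest: I > Te > Sb > H > Cs.

I > Te > Sb > H > Cs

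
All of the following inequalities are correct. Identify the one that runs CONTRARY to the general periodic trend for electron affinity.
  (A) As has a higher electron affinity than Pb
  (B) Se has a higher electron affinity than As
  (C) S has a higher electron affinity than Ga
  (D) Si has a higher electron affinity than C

(D)

The general trend: electron affinity increases across a period and decreases down a group.
(A) As (period 4, group 15) vs Pb (period 6, group 14): the stated order agrees with the simple trend.
(B) Se (period 4, group 16) vs As (period 4, group 15): the stated order agrees with the simple trend.
(C) S (period 3, group 16) vs Ga (period 4, group 13): the stated order agrees with the simple trend.
(D) Si (period 3, group 14) vs C (period 2, group 14): the stated order contradicts the simple trend.
The exception is (D): Si's larger, more diffuse 3p orbitals accept an added electron slightly more readily than C's compact 2p.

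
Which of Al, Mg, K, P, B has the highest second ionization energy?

K

Consider each +1 ion: Al⁺ still has 2 valence electrons; Mg⁺ still has 1 valence electron; K⁺ is the bare [Ar] core; P⁺ still has 4 valence electrons; B⁺ still has 2 valence electrons.
Pulling an electron out of a noble-gas core costs far more than removing a remaining valence electron, so K sits at the high end of IE_2.
Valence configurations: Al⁺ [Ne]3s², Mg⁺ [Ne]3s¹, P⁺ [Ne]3s²3p², B⁺ [He]2s².
Tabulated IE_2 (kJ/mol): Al 1817, Mg 1451, K 3052, P 1907, B 2427.
Putting it together, IE_2: Mg < Al < P < B < K.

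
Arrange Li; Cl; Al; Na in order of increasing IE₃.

Al < Cl < Na < Li

IE_3 is the cost of taking one more electron from the +2 cation: Li²⁺ is already 1 electron into the core; Cl²⁺ still has 5 valence electrons; Al²⁺ still has 1 valence electron; Na²⁺ is already 1 electron into the core.
Breaking into a closed-shell core is much more expensive than removing a leftover valence electron — Na and Li have the largest IE_3 here.
Valence configurations: Cl²⁺ [Ne]3s²3p³, Al²⁺ [Ne]3s¹.
Tabulated IE_3 (kJ/mol): Li 11815, Cl 3822, Al 2745, Na 6910.
Overall IE_3 order: Al < Cl < Na < Li.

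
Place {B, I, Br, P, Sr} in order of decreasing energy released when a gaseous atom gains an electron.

B is in period 2, group 13; P is in period 3, group 15; Br is in period 4, group 17; Sr is in period 5, group 2; I is in period 5, group 17.
EA tends to increase across a period and decrease down a group, though the pattern is less regular than for IE or radius.
Neither a single period nor a single group — weigh both effects.
B > Sr: both effects reinforce here, so B is clearly the higher of the two.
P > B: period and group pull opposite ways; the across-period shift dominates (72 vs 27 kJ/mol).
I > P: the two effects oppose for this pair; the across-period effect wins (295 vs 72 kJ/mol).
Br > I: Br sits above I in group 17, so the down-group effect alone puts Br higher.
Tabulated electron affinity (kJ/mol): B 27, P 72, Br 325, Sr 5, I 295.
So from highest to lowest: Br > I > P > B > Sr.

Br, I, P, B, Sr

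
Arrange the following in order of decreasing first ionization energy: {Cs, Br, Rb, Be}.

Be is in period 2, group 2; Br is in period 4, group 17; Rb is in period 5, group 1; Cs is in period 6, group 1.
Across a period the outer electron is held more tightly (higher IE₁); down a group it sits in a higher shell, more shielded, and comes off more easily.
Here both period and group differ, so the two effects have to be weighed against each other.
Rb > Cs: Rb sits above Cs in group 1, so the down-group effect alone puts Rb higher.
Be > Rb: both effects reinforce here, so Be is clearly the higher of the two.
Br > Be: the two effects oppose for this pair; the across-period effect wins (1140 vs 900 kJ/mol).
For reference (kJ/mol): Be 900, Br 1140, Rb 403, Cs 376.
So from highest to lowest: Br > Be > Rb > Cs.

Br, Be, Rb, Cs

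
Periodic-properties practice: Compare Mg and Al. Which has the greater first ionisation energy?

Mg is in period 3, group 2; Al is in period 3, group 13.
IE₁ increases left→right with effective nuclear charge and decreases top→bottom as the valence shell moves farther out.
All lie in period 3; the across-period trend (first ionization energy increases left to right) applies, with the exception below.
Note the exception: Mg has a higher first ionization energy than Al, contrary to the simple trend — Al's single 3p electron is easier to remove than one from Mg's filled 3s².
For reference (kJ/mol): Mg 738, Al 578.
So Mg has the greater first ionisation energy (Mg > Al).

Mg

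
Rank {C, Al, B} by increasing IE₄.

Consider each +3 ion: C³⁺ still has 1 valence electron; Al³⁺ is the bare [Ne] core; B³⁺ is the bare [He] core.
Breaking into a closed-shell core is much more expensive than removing a leftover valence electron — Al and B have the largest IE_4 here.
Tabulated IE_4 (kJ/mol): C 6223, Al 11577, B 25026.
Hence IE_4: C < Al < B.

C, Al, B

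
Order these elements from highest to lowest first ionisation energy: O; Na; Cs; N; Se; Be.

Be is in period 2, group 2; N is in period 2, group 15; O is in period 2, group 16; Na is in period 3, group 1; Se is in period 4, group 16; Cs is in period 6, group 1.
IE₁ increases left→right with effective nuclear charge and decreases top→bottom as the valence shell moves farther out.
Here both period and group differ, so the two effects have to be weighed against each other.
Na > Cs: Na sits above Cs in group 1, so the down-group effect alone puts Na higher.
Be > Na: relative to Na, both the across-period and down-group shifts push Be's first ionization energy up.
Se > Be: period and group pull opposite ways; the across-period shift dominates (941 vs 900 kJ/mol).
O > Se: O sits above Se in group 16, so the down-group effect alone puts O higher.
N > O: this pair runs against the simple trend — see the exception note.
Note the exception: N has a higher first ionization energy than O, contrary to the simple trend — pairing an electron in O's 2p⁴ costs repulsion energy, so O ionizes more easily than half-filled N (2p³).
Approximate values (kJ/mol): Be 900, N 1402, O 1314, Na 496, Se 941, Cs 376.
So from highest to lowest: N > O > Se > Be > Na > Cs.

N, O, Se, Be, Na, Cs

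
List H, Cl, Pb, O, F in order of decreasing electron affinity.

Adding an electron releases more energy for atoms nearer the top right (short of the noble gases).
These span different periods and groups, so the two trends combine.
H > Pb: the two effects oppose for this pair; the down-group effect wins (73 vs 35 kJ/mol).
O > H: the two effects oppose for this pair; the across-period effect wins (141 vs 73 kJ/mol).
F > O: both are in period 2; the period trend gives F the larger value.
Cl > F: this pair runs against the simple trend — see the exception note.
Note the exception: Cl has a higher electron affinity than F, contrary to the simple trend — F's small 2p subshell makes the incoming electron feel strong e⁻–e⁻ repulsion, so Cl actually releases more energy on gaining an electron.
Approximate values (kJ/mol): H 73, O 141, F 328, Cl 349, Pb 35.
So from highest to lowest: Cl > F > O > H > Pb.

Cl > F > O > H > Pb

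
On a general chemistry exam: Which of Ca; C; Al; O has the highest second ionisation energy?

Consider each +1 ion: Ca⁺ still has 1 valence electron; C⁺ still has 3 valence electrons; Al⁺ still has 2 valence electrons; O⁺ still has 5 valence electrons.
All are still removing valence electrons, so compare the +1 ions as you would atoms: IE_2 generally rises across a period (higher Z_eff) and falls down a group (larger shell), subject to the usual subshell exceptions.
Valence configurations: Ca⁺ [Ar]4s¹, C⁺ [He]2s²2p¹, Al⁺ [Ne]3s², O⁺ [He]2s²2p³.
The numbers (kJ/mol): Ca 1145, C 2353, Al 1817, O 3388.
So the second ionization energies run Ca < Al < C < O.

O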